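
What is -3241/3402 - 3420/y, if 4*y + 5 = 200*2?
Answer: -1366273/38394 ≈ -35.586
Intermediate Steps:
y = 395/4 (y = -5/4 + (200*2)/4 = -5/4 + (¼)*400 = -5/4 + 100 = 395/4 ≈ 98.750)
-3241/3402 - 3420/y = -3241/3402 - 3420/395/4 = -3241*1/3402 - 3420*4/395 = -463/486 - 2736/79 = -1366273/38394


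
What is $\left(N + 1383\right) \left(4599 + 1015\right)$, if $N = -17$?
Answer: $7668724$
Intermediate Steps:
$\left(N + 1383\right) \left(4599 + 1015\right) = \left(-17 + 1383\right) \left(4599 + 1015\right) = 1366 \cdot 5614 = 7668724$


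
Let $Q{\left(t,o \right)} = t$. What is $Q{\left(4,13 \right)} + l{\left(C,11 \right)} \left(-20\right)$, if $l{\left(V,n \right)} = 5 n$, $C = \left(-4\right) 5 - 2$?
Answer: $-1096$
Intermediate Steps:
$C = -22$ ($C = -20 - 2 = -22$)
$Q{\left(4,13 \right)} + l{\left(C,11 \right)} \left(-20\right) = 4 + 5 \cdot 11 \left(-20\right) = 4 + 55 \left(-20\right) = 4 - 1100 = -1096$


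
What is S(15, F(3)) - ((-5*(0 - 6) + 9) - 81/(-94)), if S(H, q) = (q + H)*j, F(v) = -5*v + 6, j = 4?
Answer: -1491/94 ≈ -15.862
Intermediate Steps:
F(v) = 6 - 5*v
S(H, q) = 4*H + 4*q (S(H, q) = (q + H)*4 = (H + q)*4 = 4*H + 4*q)
S(15, F(3)) - ((-5*(0 - 6) + 9) - 81/(-94)) = (4*15 + 4*(6 - 5*3)) - ((-5*(0 - 6) + 9) - 81/(-94)) = (60 + 4*(6 - 15)) - ((-5*(-6) + 9) - 81*(-1/94)) = (60 + 4*(-9)) - ((30 + 9) + 81/94) = (60 - 36) - (39 + 81/94) = 24 - 1*3747/94 = 24 - 3747/94 = -1491/94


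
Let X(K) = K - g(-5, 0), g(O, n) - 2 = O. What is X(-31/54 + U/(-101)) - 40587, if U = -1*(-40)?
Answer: -221350427/5454 ≈ -40585.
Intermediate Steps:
U = 40
g(O, n) = 2 + O
X(K) = 3 + K (X(K) = K - (2 - 5) = K - 1*(-3) = K + 3 = 3 + K)
X(-31/54 + U/(-101)) - 40587 = (3 + (-31/54 + 40/(-101))) - 40587 = (3 + (-31*1/54 + 40*(-1/101))) - 40587 = (3 + (-31/54 - 40/101)) - 40587 = (3 - 5291/5454) - 40587 = 11071/5454 - 40587 = -221350427/5454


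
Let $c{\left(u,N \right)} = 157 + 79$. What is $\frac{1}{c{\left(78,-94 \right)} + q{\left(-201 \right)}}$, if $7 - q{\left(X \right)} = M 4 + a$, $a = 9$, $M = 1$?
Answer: $\frac{1}{230} \approx 0.0043478$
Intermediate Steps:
$c{\left(u,N \right)} = 236$
$q{\left(X \right)} = -6$ ($q{\left(X \right)} = 7 - \left(1 \cdot 4 + 9\right) = 7 - \left(4 + 9\right) = 7 - 13 = -6$)
$\frac{1}{c{\left(78,-94 \right)} + q{\left(-201 \right)}} = \frac{1}{236 - 6} = \frac{1}{230}$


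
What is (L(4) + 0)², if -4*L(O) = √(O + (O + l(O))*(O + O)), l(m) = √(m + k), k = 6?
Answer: 9/4 + √10/2 ≈ 3.8311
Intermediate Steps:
l(m) = √(6 + m) (l(m) = √(m + 6) = √(6 + m))
L(O) = -√(O + 2*O*(O + √(6 + O)))/4 (L(O) = -√(O + (O + √(6 + O))*(O + O))/4 = -√(O + (O + √(6 + O))*(2*O))/4 = -√(O + 2*O*(O + √(6 + O)))/4)
(L(4) + 0)² = (-2*√(1 + 2*4 + 2*√(6 + 4))/4 + 0)² = (-2*√(1 + 8 + 2*√10)/4 + 0)² = (-2*√(9 + 2*√10)/4 + 0)² = (-√(36 + 8*√10)/4 + 0)² = (-√(36 + 8*√10)/4)² = 9/4 + √10/2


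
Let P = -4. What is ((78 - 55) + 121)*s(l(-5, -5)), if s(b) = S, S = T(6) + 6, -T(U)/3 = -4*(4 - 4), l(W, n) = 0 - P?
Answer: 864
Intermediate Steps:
l(W, n) = 4 (l(W, n) = 0 - 1*(-4) = 0 + 4 = 4)
T(U) = 0 (T(U) = -(-12)*(4 - 4) = -(-12)*0 = -3*0 = 0)
S = 6 (S = 0 + 6 = 6)
s(b) = 6
((78 - 55) + 121)*s(l(-5, -5)) = ((78 - 55) + 121)*6 = (23 + 121)*6 = 144*6 = 864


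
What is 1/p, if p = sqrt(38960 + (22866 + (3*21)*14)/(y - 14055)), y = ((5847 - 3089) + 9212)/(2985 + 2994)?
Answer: 5*sqrt(33955502878752555)/181854956706 ≈ 0.0050664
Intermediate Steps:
y = 3990/1993 (y = (2758 + 9212)/5979 = 11970*(1/5979) = 3990/1993 ≈ 2.0020)
p = 2*sqrt(33955502878752555)/1867175 (p = sqrt(38960 + (22866 + (3*21)*14)/(3990/1993 - 14055)) = sqrt(38960 + (22866 + 63*14)/(-28007625/1993)) = sqrt(38960 + (22866 + 882)*(-1993/28007625)) = sqrt(38960 + 23748*(-1993/28007625)) = sqrt(38960 - 15776588/9335875) = sqrt(363709913412/9335875) = 2*sqrt(33955502878752555)/1867175 ≈ 197.38)
1/p = 1/(2*sqrt(33955502878752555)/1867175) = 5*sqrt(33955502878752555)/181854956706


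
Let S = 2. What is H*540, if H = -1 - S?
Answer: -1620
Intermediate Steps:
H = -3 (H = -1 - 1*2 = -1 - 2 = -3)
H*540 = -3*540 = -1620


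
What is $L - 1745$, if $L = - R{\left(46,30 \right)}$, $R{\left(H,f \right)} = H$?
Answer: $-1791$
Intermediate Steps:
$L = -46$ ($L = \left(-1\right) 46 = -46$)
$L - 1745 = -46 - 1745 = -1791$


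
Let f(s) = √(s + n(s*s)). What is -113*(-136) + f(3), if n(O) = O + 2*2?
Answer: 15372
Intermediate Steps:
n(O) = 4 + O (n(O) = O + 4 = 4 + O)
f(s) = √(4 + s + s²) (f(s) = √(s + (4 + s*s)) = √(s + (4 + s²)) = √(4 + s + s²))
-113*(-136) + f(3) = -113*(-136) + √(4 + 3 + 3²) = 15368 + √(4 + 3 + 9) = 15368 + √16 = 15368 + 4 = 15372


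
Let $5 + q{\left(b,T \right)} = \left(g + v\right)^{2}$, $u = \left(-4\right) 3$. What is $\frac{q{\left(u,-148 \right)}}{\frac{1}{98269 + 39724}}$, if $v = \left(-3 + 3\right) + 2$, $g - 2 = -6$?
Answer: $-137993$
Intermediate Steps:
$g = -4$ ($g = 2 - 6 = -4$)
$v = 2$ ($v = 0 + 2 = 2$)
$u = -12$
$q{\left(b,T \right)} = -1$ ($q{\left(b,T \right)} = -5 + \left(-4 + 2\right)^{2} = -5 + \left(-2\right)^{2} = -5 + 4 = -1$)
$\frac{q{\left(u,-148 \right)}}{\frac{1}{98269 + 39724}} = - \frac{1}{\frac{1}{98269 + 39724}} = - \frac{1}{\frac{1}{137993}} = \left(-1\right) 137993 = -137993$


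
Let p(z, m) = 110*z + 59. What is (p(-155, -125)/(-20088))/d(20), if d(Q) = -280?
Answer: -16991/5624640 ≈ -0.0030208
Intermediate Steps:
p(z, m) = 59 + 110*z
(p(-155, -125)/(-20088))/d(20) = ((59 + 110*(-155))/(-20088))/(-280) = ((59 - 17050)*(-1/20088))*(-1/280) = -16991*(-1/20088)*(-1/280) = (16991/20088)*(-1/280) = -16991/5624640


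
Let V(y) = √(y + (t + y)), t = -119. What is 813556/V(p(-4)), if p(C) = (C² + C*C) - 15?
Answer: -813556*I*√85/85 ≈ -88243.0*I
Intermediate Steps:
p(C) = -15 + 2*C² (p(C) = (C² + C²) - 15 = 2*C² - 15 = -15 + 2*C²)
V(y) = √(-119 + 2*y) (V(y) = √(y + (-119 + y)) = √(-119 + 2*y))
813556/V(p(-4)) = 813556/(√(-119 + 2*(-15 + 2*(-4)²))) = 813556/(√(-119 + 2*(-15 + 2*16))) = 813556/(√(-119 + 2*(-15 + 32))) = 813556/(√(-119 + 2*17)) = 813556/(√(-119 + 34)) = 813556/(√(-85)) = 813556/((I*√85)) = 813556*(-I*√85/85) = -813556*I*√85/85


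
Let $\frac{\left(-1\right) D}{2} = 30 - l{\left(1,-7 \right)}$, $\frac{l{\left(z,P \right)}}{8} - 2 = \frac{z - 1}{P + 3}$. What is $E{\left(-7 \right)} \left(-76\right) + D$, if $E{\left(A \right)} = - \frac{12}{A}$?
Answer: $- \frac{1108}{7} \approx -158.29$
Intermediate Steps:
$l{\left(z,P \right)} = 16 + \frac{8 \left(-1 + z\right)}{3 + P}$ ($l{\left(z,P \right)} = 16 + 8 \frac{z - 1}{P + 3} = 16 + 8 \frac{-1 + z}{3 + P} = 16 + \frac{8 \left(-1 + z\right)}{3 + P}$)
$D = -28$ ($D = - 2 \left(30 - \frac{8 \left(5 + 1 + 2 \left(-7\right)\right)}{3 - 7}\right) = - 2 \left(30 - \frac{8 \left(5 + 1 - 14\right)}{-4}\right) = - 2 \left(30 - 8 \left(- \frac{1}{4}\right) \left(-8\right)\right) = - 2 \left(30 - 16\right) = \left(-2\right) 14 = -28$)
$E{\left(-7 \right)} \left(-76\right) + D = - \frac{12}{-7} \left(-76\right) - 28 = \left(-12\right) \left(- \frac{1}{7}\right) \left(-76\right) - 28 = \frac{12}{7} \left(-76\right) - 28 = - \frac{912}{7} - 28 = - \frac{1108}{7}$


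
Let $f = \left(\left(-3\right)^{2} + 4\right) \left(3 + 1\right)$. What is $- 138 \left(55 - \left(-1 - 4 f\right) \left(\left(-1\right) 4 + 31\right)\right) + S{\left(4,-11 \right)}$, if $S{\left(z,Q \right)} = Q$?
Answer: $-786335$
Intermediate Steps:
$f = 52$ ($f = \left(9 + 4\right) 4 = 13 \cdot 4 = 52$)
$- 138 \left(55 - \left(-1 - 4 f\right) \left(\left(-1\right) 4 + 31\right)\right) + S{\left(4,-11 \right)} = - 138 \left(55 - \left(-1 - 208\right) \left(\left(-1\right) 4 + 31\right)\right) - 11 = - 138 \left(55 - \left(-1 - 208\right) \left(-4 + 31\right)\right) - 11 = - 138 \left(55 - \left(-209\right) 27\right) - 11 = - 138 \left(55 - -5643\right) - 11 = - 138 \left(55 + 5643\right) - 11 = \left(-138\right) 5698 - 11 = -786324 - 11 = -786335$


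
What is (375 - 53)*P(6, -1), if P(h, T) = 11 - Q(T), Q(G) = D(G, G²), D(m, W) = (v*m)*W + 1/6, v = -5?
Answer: 5635/3 ≈ 1878.3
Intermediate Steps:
D(m, W) = ⅙ - 5*W*m (D(m, W) = (-5*m)*W + 1/6 = -5*W*m + ⅙ = ⅙ - 5*W*m)
Q(G) = ⅙ - 5*G³ (Q(G) = ⅙ - 5*G²*G = ⅙ - 5*G³)
P(h, T) = 65/6 + 5*T³ (P(h, T) = 11 - (⅙ - 5*T³) = 11 + (-⅙ + 5*T³) = 65/6 + 5*T³)
(375 - 53)*P(6, -1) = (375 - 53)*(65/6 + 5*(-1)³) = 322*(65/6 + 5*(-1)) = 322*(65/6 - 5) = 322*(35/6) = 5635/3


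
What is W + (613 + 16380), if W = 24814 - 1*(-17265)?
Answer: 59072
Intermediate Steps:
W = 42079 (W = 24814 + 17265 = 42079)
W + (613 + 16380) = 42079 + (613 + 16380) = 42079 + 16993 = 59072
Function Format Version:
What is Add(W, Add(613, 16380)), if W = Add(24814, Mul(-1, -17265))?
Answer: 59072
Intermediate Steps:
W = 42079 (W = Add(24814, 17265) = 42079)
Add(W, Add(613, 16380)) = Add(42079, Add(613, 16380)) = Add(42079, 16993) = 59072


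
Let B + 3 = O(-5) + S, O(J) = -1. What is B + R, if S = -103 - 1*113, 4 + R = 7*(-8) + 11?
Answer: -269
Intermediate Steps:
R = -49 (R = -4 + (7*(-8) + 11) = -4 + (-56 + 11) = -4 - 45 = -49)
S = -216 (S = -103 - 113 = -216)
B = -220 (B = -3 + (-1 - 216) = -3 - 217 = -220)
B + R = -220 - 49 = -269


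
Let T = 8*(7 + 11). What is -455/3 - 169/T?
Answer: -22009/144 ≈ -152.84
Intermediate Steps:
T = 144 (T = 8*18 = 144)
-455/3 - 169/T = -455/3 - 169/144 = -22009/144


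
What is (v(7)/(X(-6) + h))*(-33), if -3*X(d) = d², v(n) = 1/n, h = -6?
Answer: 11/42 ≈ 0.26190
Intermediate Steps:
X(d) = -d²/3
(v(7)/(X(-6) + h))*(-33) = (1/(7*(-⅓*(-6)² - 6)))*(-33) = (1/(7*(-⅓*36 - 6)))*(-33) = (1/(7*(-12 - 6)))*(-33) = ((⅐)/(-18))*(-33) = ((⅐)*(-1/18))*(-33) = -1/126*(-33) = 11/42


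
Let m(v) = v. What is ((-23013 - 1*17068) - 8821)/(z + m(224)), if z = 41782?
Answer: -24451/21003 ≈ -1.1642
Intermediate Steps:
((-23013 - 1*17068) - 8821)/(z + m(224)) = ((-23013 - 1*17068) - 8821)/(41782 + 224) = ((-23013 - 17068) - 8821)/42006 = (-40081 - 8821)*(1/42006) = -48902*1/42006 = -24451/21003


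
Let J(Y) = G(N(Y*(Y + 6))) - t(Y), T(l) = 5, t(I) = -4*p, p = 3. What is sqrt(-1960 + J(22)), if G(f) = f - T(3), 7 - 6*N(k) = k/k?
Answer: 4*I*sqrt(122) ≈ 44.181*I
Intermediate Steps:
N(k) = 1 (N(k) = 7/6 - k/(6*k) = 7/6 - 1/6*1 = 7/6 - 1/6 = 1)
t(I) = -12 (t(I) = -4*3 = -12)
G(f) = -5 + f (G(f) = f - 1*5 = f - 5 = -5 + f)
J(Y) = 8 (J(Y) = (-5 + 1) - 1*(-12) = -4 + 12 = 8)
sqrt(-1960 + J(22)) = sqrt(-1960 + 8) = sqrt(-1952) = 4*I*sqrt(122)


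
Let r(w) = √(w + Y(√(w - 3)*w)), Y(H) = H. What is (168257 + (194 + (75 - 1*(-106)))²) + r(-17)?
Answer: 308882 + √(-17 - 34*I*√5) ≈ 3.0889e+5 - 6.8885*I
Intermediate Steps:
r(w) = √(w + w*√(-3 + w)) (r(w) = √(w + √(w - 3)*w) = √(w + √(-3 + w)*w) = √(w + w*√(-3 + w)))
(168257 + (194 + (75 - 1*(-106)))²) + r(-17) = (168257 + (194 + (75 - 1*(-106)))²) + √(-17*(1 + √(-3 - 17))) = (168257 + (194 + (75 + 106))²) + √(-17*(1 + √(-20))) = (168257 + (194 + 181)²) + √(-17*(1 + 2*I*√5)) = (168257 + 375²) + √(-17 - 34*I*√5) = (168257 + 140625) + √(-17 - 34*I*√5) = 308882 + √(-17 - 34*I*√5)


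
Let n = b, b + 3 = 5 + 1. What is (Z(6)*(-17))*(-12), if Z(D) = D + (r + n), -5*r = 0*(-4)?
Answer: 1836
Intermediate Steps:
r = 0 (r = -0*(-4) = -1/5*0 = 0)
b = 3 (b = -3 + (5 + 1) = -3 + 6 = 3)
n = 3
Z(D) = 3 + D (Z(D) = D + (0 + 3) = D + 3 = 3 + D)
(Z(6)*(-17))*(-12) = ((3 + 6)*(-17))*(-12) = (9*(-17))*(-12) = -153*(-12) = 1836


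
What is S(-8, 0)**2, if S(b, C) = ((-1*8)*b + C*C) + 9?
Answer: 5329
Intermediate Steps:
S(b, C) = 9 + C**2 - 8*b (S(b, C) = (-8*b + C**2) + 9 = (C**2 - 8*b) + 9 = 9 + C**2 - 8*b)
S(-8, 0)**2 = (9 + 0**2 - 8*(-8))**2 = (9 + 0 + 64)**2 = 73**2 = 5329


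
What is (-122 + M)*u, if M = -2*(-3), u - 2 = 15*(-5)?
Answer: 8468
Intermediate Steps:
u = -73 (u = 2 + 15*(-5) = 2 - 75 = -73)
M = 6
(-122 + M)*u = (-122 + 6)*(-73) = -116*(-73) = 8468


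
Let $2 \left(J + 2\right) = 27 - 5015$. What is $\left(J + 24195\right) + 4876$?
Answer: $26575$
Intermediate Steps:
$J = -2496$ ($J = -2 + \frac{27 - 5015}{2} = -2 + \frac{1}{2} \left(-4988\right) = -2 - 2494 = -2496$)
$\left(J + 24195\right) + 4876 = \left(-2496 + 24195\right) + 4876 = 21699 + 4876 = 26575$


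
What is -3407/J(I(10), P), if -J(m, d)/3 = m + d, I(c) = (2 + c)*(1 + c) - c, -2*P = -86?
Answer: 3407/495 ≈ 6.8828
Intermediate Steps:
P = 43 (P = -1/2*(-86) = 43)
I(c) = -c + (1 + c)*(2 + c) (I(c) = (1 + c)*(2 + c) - c = -c + (1 + c)*(2 + c))
J(m, d) = -3*d - 3*m (J(m, d) = -3*(m + d) = -3*(d + m) = -3*d - 3*m)
-3407/J(I(10), P) = -3407/(-3*43 - 3*(2 + 10**2 + 2*10)) = -3407/(-129 - 3*(2 + 100 + 20)) = -3407/(-129 - 3*122) = -3407/(-129 - 366) = -3407/(-495) = -3407*(-1/495) = 3407/495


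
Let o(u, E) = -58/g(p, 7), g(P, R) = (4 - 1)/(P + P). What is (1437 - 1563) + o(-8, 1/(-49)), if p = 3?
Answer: -242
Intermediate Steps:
g(P, R) = 3/(2*P) (g(P, R) = 3/((2*P)) = 3*(1/(2*P)) = 3/(2*P))
o(u, E) = -116 (o(u, E) = -58/((3/2)/3) = -58/((3/2)*(⅓)) = -58/½ = -58*2 = -116)
(1437 - 1563) + o(-8, 1/(-49)) = (1437 - 1563) - 116 = -126 - 116 = -242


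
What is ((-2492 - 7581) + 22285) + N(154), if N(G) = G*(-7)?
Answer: 11134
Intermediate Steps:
N(G) = -7*G
((-2492 - 7581) + 22285) + N(154) = ((-2492 - 7581) + 22285) - 7*154 = (-10073 + 22285) - 1078 = 12212 - 1078 = 11134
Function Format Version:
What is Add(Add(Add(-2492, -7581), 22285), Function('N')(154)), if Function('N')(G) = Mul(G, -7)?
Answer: 11134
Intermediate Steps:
Function('N')(G) = Mul(-7, G)
Add(Add(Add(-2492, -7581), 22285), Function('N')(154)) = Add(Add(Add(-2492, -7581), 22285), Mul(-7, 154)) = Add(Add(-10073, 22285), -1078) = Add(12212, -1078) = 11134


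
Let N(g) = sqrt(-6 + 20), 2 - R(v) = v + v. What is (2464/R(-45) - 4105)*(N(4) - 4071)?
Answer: 16602423 - 93799*sqrt(14)/23 ≈ 1.6587e+7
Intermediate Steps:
R(v) = 2 - 2*v (R(v) = 2 - (v + v) = 2 - 2*v)
N(g) = sqrt(14)
(2464/R(-45) - 4105)*(N(4) - 4071) = (2464/(2 - 2*(-45)) - 4105)*(sqrt(14) - 4071) = (2464/(2 + 90) - 4105)*(-4071 + sqrt(14)) = (2464/92 - 4105)*(-4071 + sqrt(14)) = (2464*(1/92) - 4105)*(-4071 + sqrt(14)) = (616/23 - 4105)*(-4071 + sqrt(14)) = -93799*(-4071 + sqrt(14))/23 = 16602423 - 93799*sqrt(14)/23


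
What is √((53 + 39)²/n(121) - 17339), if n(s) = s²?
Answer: I*√253851835/121 ≈ 131.68*I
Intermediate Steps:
√((53 + 39)²/n(121) - 17339) = √((53 + 39)²/(121²) - 17339) = √(92²/14641 - 17339) = √(8464*(1/14641) - 17339) = √(8464/14641 - 17339) = √(-253851835/14641) = I*√253851835/121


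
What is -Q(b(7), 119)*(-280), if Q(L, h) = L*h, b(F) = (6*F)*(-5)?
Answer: -6997200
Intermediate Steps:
b(F) = -30*F
-Q(b(7), 119)*(-280) = --30*7*119*(-280) = -(-210*119)*(-280) = -(-24990)*(-280) = -1*6997200 = -6997200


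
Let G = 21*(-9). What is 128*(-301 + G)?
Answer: -62720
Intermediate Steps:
G = -189
128*(-301 + G) = 128*(-301 - 189) = 128*(-490) = -62720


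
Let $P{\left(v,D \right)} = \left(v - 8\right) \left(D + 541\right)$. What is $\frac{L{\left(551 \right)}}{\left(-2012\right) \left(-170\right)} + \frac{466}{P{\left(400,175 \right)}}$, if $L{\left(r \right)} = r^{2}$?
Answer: $\frac{5335730657}{6000065680} \approx 0.88928$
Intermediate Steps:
$P{\left(v,D \right)} = \left(-8 + v\right) \left(541 + D\right)$
$\frac{L{\left(551 \right)}}{\left(-2012\right) \left(-170\right)} + \frac{466}{P{\left(400,175 \right)}} = \frac{551^{2}}{\left(-2012\right) \left(-170\right)} + \frac{466}{-4328 - 1400 + 541 \cdot 400 + 175 \cdot 400} = \frac{303601}{342040} + \frac{466}{-4328 - 1400 + 216400 + 70000} = 303601 \cdot \frac{1}{342040} + \frac{466}{280672} = \frac{303601}{342040} + 466 \cdot \frac{1}{280672} = \frac{303601}{342040} + \frac{233}{140336} = \frac{5335730657}{6000065680}$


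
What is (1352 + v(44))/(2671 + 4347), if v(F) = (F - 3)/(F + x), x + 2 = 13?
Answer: 74401/385990 ≈ 0.19275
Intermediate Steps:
x = 11 (x = -2 + 13 = 11)
v(F) = (-3 + F)/(11 + F) (v(F) = (F - 3)/(F + 11) = (-3 + F)/(11 + F))
(1352 + v(44))/(2671 + 4347) = (1352 + (-3 + 44)/(11 + 44))/(2671 + 4347) = (1352 + 41/55)/7018 = (1352 + (1/55)*41)*(1/7018) = (1352 + 41/55)*(1/7018) = (74401/55)*(1/7018) = 74401/385990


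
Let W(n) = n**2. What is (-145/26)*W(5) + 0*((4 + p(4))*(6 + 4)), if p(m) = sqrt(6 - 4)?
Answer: -3625/26 ≈ -139.42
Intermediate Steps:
p(m) = sqrt(2)
(-145/26)*W(5) + 0*((4 + p(4))*(6 + 4)) = -145/26*5**2 + 0*((4 + sqrt(2))*(6 + 4)) = -145*1/26*25 + 0*((4 + sqrt(2))*10) = -145/26*25 + 0*(40 + 10*sqrt(2)) = -3625/26 + 0 = -3625/26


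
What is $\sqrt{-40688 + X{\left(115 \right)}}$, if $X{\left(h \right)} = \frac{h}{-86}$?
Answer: $\frac{i \sqrt{300938338}}{86} \approx 201.72 i$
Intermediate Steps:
$X{\left(h \right)} = - \frac{h}{86}$ ($X{\left(h \right)} = h \left(- \frac{1}{86}\right) = - \frac{h}{86}$)
$\sqrt{-40688 + X{\left(115 \right)}} = \sqrt{-40688 - \frac{115}{86}} = \sqrt{- \frac{3499283}{86}} = \frac{i \sqrt{300938338}}{86}$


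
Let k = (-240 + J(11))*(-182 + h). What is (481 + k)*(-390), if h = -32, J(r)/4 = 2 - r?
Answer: -23222550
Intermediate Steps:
J(r) = 8 - 4*r (J(r) = 4*(2 - r) = 8 - 4*r)
k = 59064 (k = (-240 + (8 - 4*11))*(-182 - 32) = (-240 + (8 - 44))*(-214) = (-240 - 36)*(-214) = -276*(-214) = 59064)
(481 + k)*(-390) = (481 + 59064)*(-390) = 59545*(-390) = -23222550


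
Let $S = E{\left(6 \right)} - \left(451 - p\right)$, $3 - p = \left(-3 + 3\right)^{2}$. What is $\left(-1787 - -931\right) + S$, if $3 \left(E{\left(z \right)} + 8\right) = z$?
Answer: $-1310$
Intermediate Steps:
$E{\left(z \right)} = -8 + \frac{z}{3}$
$p = 3$ ($p = 3 - \left(-3 + 3\right)^{2} = 3 - 0^{2} = 3 - 0 = 3 + 0 = 3$)
$S = -454$ ($S = \left(-8 + \frac{1}{3} \cdot 6\right) - \left(451 - 3\right) = \left(-8 + 2\right) - \left(451 - 3\right) = -6 - 448 = -454$)
$\left(-1787 - -931\right) + S = \left(-1787 - -931\right) - 454 = \left(-1787 + 931\right) - 454 = -856 - 454 = -1310$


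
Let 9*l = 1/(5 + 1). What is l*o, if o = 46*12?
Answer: 92/9 ≈ 10.222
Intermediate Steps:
o = 552
l = 1/54 (l = 1/(9*(5 + 1)) = (⅑)/6 = (⅑)*(⅙) = 1/54 ≈ 0.018519)
l*o = (1/54)*552 = 92/9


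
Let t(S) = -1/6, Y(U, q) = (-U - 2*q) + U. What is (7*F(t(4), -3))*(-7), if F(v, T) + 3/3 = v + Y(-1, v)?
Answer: 245/6 ≈ 40.833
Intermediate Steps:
Y(U, q) = -2*q
t(S) = -1/6 (t(S) = -1*1/6 = -1/6)
F(v, T) = -1 - v (F(v, T) = -1 + (v - 2*v) = -1 - v)
(7*F(t(4), -3))*(-7) = (7*(-1 - 1*(-1/6)))*(-7) = (7*(-1 + 1/6))*(-7) = (7*(-5/6))*(-7) = -35/6*(-7) = 245/6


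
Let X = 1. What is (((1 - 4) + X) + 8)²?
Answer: 36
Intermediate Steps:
(((1 - 4) + X) + 8)² = (((1 - 4) + 1) + 8)² = ((-3 + 1) + 8)² = (-2 + 8)² = 6² = 36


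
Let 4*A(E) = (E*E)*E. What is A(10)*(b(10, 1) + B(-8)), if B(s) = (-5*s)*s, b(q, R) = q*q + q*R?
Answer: -52500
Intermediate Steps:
b(q, R) = q**2 + R*q
B(s) = -5*s**2
A(E) = E**3/4 (A(E) = ((E*E)*E)/4 = (E**2*E)/4 = E**3/4)
A(10)*(b(10, 1) + B(-8)) = ((1/4)*10**3)*(10*(1 + 10) - 5*(-8)**2) = ((1/4)*1000)*(10*11 - 5*64) = 250*(110 - 320) = 250*(-210) = -52500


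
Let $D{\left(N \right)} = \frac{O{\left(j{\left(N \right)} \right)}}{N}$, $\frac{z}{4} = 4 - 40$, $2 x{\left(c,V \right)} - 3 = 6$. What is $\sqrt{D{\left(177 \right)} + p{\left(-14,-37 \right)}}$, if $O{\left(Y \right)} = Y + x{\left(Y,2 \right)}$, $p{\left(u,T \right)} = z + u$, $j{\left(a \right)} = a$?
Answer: $\frac{i \sqrt{2185714}}{118} \approx 12.529 i$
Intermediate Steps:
$x{\left(c,V \right)} = \frac{9}{2}$ ($x{\left(c,V \right)} = \frac{3}{2} + \frac{1}{2} \cdot 6 = \frac{3}{2} + 3 = \frac{9}{2}$)
$z = -144$ ($z = 4 \left(4 - 40\right) = 4 \left(-36\right) = -144$)
$p{\left(u,T \right)} = -144 + u$
$O{\left(Y \right)} = \frac{9}{2} + Y$ ($O{\left(Y \right)} = Y + \frac{9}{2} = \frac{9}{2} + Y$)
$D{\left(N \right)} = \frac{\frac{9}{2} + N}{N}$
$\sqrt{D{\left(177 \right)} + p{\left(-14,-37 \right)}} = \sqrt{\frac{\frac{9}{2} + 177}{177} - 158} = \sqrt{\frac{1}{177} \cdot \frac{363}{2} - 158} = \sqrt{\frac{121}{118} - 158} = \sqrt{- \frac{18523}{118}} = \frac{i \sqrt{2185714}}{118}$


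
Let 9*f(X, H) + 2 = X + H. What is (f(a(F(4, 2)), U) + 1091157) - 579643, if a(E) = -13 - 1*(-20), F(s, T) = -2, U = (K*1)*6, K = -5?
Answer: 4603601/9 ≈ 5.1151e+5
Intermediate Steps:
U = -30 (U = -5*1*6 = -5*6 = -30)
a(E) = 7 (a(E) = -13 + 20 = 7)
f(X, H) = -2/9 + H/9 + X/9 (f(X, H) = -2/9 + (X + H)/9 = -2/9 + (H + X)/9 = -2/9 + (H/9 + X/9) = -2/9 + H/9 + X/9)
(f(a(F(4, 2)), U) + 1091157) - 579643 = ((-2/9 + (⅑)*(-30) + (⅑)*7) + 1091157) - 579643 = ((-2/9 - 10/3 + 7/9) + 1091157) - 579643 = (-25/9 + 1091157) - 579643 = 9820388/9 - 579643 = 4603601/9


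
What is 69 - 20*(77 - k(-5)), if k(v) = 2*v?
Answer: -1671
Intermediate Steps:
69 - 20*(77 - k(-5)) = 69 - 20*(77 - 2*(-5)) = 69 - 20*(77 - 1*(-10)) = 69 - 20*(77 + 10) = 69 - 20*87 = 69 - 1740 = -1671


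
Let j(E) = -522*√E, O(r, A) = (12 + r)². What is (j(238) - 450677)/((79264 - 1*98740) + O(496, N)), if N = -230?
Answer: -450677/238588 - 261*√238/119294 ≈ -1.9227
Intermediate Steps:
(j(238) - 450677)/((79264 - 1*98740) + O(496, N)) = (-522*√238 - 450677)/((79264 - 1*98740) + (12 + 496)²) = (-450677 - 522*√238)/((79264 - 98740) + 508²) = (-450677 - 522*√238)/(-19476 + 258064) = (-450677 - 522*√238)/238588 = (-450677 - 522*√238)*(1/238588) = -450677/238588 - 261*√238/119294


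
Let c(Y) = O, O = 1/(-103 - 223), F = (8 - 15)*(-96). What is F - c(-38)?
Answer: 219073/326 ≈ 672.00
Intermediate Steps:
F = 672 (F = -7*(-96) = 672)
O = -1/326 (O = 1/(-326) = -1/326 ≈ -0.0030675)
c(Y) = -1/326
F - c(-38) = 672 - 1*(-1/326) = 672 + 1/326 = 219073/326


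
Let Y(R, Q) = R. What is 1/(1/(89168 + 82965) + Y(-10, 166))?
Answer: -172133/1721329 ≈ -0.10000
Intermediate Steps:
1/(1/(89168 + 82965) + Y(-10, 166)) = 1/(1/(89168 + 82965) - 10) = 1/(1/172133 - 10) = 1/(-1721329/172133) = -172133/1721329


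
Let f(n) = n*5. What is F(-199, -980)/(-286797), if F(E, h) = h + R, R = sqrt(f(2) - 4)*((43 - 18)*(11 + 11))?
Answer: 20/5853 - 550*sqrt(6)/286797 ≈ -0.0012804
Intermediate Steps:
f(n) = 5*n
R = 550*sqrt(6) (R = sqrt(5*2 - 4)*((43 - 18)*(11 + 11)) = sqrt(10 - 4)*(25*22) = sqrt(6)*550 = 550*sqrt(6) ≈ 1347.2)
F(E, h) = h + 550*sqrt(6)
F(-199, -980)/(-286797) = (-980 + 550*sqrt(6))/(-286797) = (-980 + 550*sqrt(6))*(-1/286797) = 20/5853 - 550*sqrt(6)/286797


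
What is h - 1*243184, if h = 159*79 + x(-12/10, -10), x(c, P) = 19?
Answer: -230604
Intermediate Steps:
h = 12580 (h = 159*79 + 19 = 12561 + 19 = 12580)
h - 1*243184 = 12580 - 1*243184 = 12580 - 243184 = -230604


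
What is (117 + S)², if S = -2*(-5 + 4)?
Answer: 14161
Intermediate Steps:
S = 2 (S = -2*(-1) = 2)
(117 + S)² = (117 + 2)² = 119² = 14161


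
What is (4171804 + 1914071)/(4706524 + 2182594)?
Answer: 6085875/6889118 ≈ 0.88340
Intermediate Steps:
(4171804 + 1914071)/(4706524 + 2182594) = 6085875/6889118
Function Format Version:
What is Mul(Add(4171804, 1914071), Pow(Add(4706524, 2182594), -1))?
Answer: Rational(6085875, 6889118) ≈ 0.88340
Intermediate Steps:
Mul(Add(4171804, 1914071), Pow(Add(4706524, 2182594), -1)) = Mul(6085875, Pow(6889118, -1)) = Mul(6085875, Rational(1, 6889118)) = Rational(6085875, 6889118)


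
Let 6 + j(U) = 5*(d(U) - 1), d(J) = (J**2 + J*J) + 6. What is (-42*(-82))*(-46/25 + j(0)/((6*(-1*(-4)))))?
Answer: -180523/50 ≈ -3610.5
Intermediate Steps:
d(J) = 6 + 2*J**2 (d(J) = (J**2 + J**2) + 6 = 2*J**2 + 6 = 6 + 2*J**2)
j(U) = 19 + 10*U**2 (j(U) = -6 + 5*((6 + 2*U**2) - 1) = -6 + 5*(5 + 2*U**2) = -6 + (25 + 10*U**2) = 19 + 10*U**2)
(-42*(-82))*(-46/25 + j(0)/((6*(-1*(-4))))) = (-42*(-82))*(-46/25 + (19 + 10*0**2)/((6*(-1*(-4))))) = 3444*(-46*1/25 + (19 + 10*0)/((6*4))) = 3444*(-46/25 + (19 + 0)/24) = 3444*(-46/25 + 19*(1/24)) = 3444*(-46/25 + 19/24) = 3444*(-629/600) = -180523/50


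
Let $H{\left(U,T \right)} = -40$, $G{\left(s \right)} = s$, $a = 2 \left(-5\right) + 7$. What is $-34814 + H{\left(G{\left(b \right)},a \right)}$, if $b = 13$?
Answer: $-34854$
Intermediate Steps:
$a = -3$ ($a = -10 + 7 = -3$)
$-34814 + H{\left(G{\left(b \right)},a \right)} = -34814 - 40 = -34854$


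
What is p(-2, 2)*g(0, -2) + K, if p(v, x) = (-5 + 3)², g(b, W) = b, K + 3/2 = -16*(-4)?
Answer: 125/2 ≈ 62.500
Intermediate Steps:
K = 125/2 (K = -3/2 - 16*(-4) = -3/2 + 64 = 125/2 ≈ 62.500)
p(v, x) = 4 (p(v, x) = (-2)² = 4)
p(-2, 2)*g(0, -2) + K = 4*0 + 125/2 = 0 + 125/2 = 125/2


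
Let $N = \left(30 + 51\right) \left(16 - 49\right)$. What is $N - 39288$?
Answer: $-41961$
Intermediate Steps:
$N = -2673$ ($N = 81 \left(-33\right) = -2673$)
$N - 39288 = -2673 - 39288 = -41961$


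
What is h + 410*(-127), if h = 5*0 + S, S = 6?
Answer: -52064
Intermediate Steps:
h = 6 (h = 5*0 + 6 = 0 + 6 = 6)
h + 410*(-127) = 6 + 410*(-127) = 6 - 52070 = -52064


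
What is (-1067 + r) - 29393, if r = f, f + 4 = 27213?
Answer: -3251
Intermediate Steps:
f = 27209 (f = -4 + 27213 = 27209)
r = 27209
(-1067 + r) - 29393 = (-1067 + 27209) - 29393 = 26142 - 29393 = -3251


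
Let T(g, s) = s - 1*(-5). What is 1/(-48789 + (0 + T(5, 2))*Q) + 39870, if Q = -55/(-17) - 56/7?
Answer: 33091302583/829980 ≈ 39870.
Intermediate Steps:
T(g, s) = 5 + s (T(g, s) = s + 5 = 5 + s)
Q = -81/17 (Q = -55*(-1/17) - 56*⅐ = 55/17 - 8 = -81/17 ≈ -4.7647)
1/(-48789 + (0 + T(5, 2))*Q) + 39870 = 1/(-48789 + (0 + (5 + 2))*(-81/17)) + 39870 = 1/(-48789 + (0 + 7)*(-81/17)) + 39870 = 1/(-48789 + 7*(-81/17)) + 39870 = 1/(-48789 - 567/17) + 39870 = 1/(-829980/17) + 39870 = -17/829980 + 39870 = 33091302583/829980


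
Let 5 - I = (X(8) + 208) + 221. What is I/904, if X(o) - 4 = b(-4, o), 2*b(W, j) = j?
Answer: -54/113 ≈ -0.47788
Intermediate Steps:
b(W, j) = j/2
X(o) = 4 + o/2
I = -432 (I = 5 - (((4 + (½)*8) + 208) + 221) = 5 - (((4 + 4) + 208) + 221) = 5 - ((8 + 208) + 221) = 5 - (216 + 221) = 5 - 1*437 = 5 - 437 = -432)
I/904 = -432/904 = -432*1/904 = -54/113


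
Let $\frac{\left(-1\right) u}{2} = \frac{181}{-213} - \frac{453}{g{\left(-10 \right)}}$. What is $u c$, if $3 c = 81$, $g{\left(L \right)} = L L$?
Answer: $\frac{1031301}{3550} \approx 290.51$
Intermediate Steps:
$g{\left(L \right)} = L^{2}$
$u = \frac{114589}{10650}$ ($u = - 2 \left(\frac{181}{-213} - \frac{453}{\left(-10\right)^{2}}\right) = - 2 \left(181 \left(- \frac{1}{213}\right) - \frac{453}{100}\right) = - 2 \left(- \frac{181}{213} - \frac{453}{100}\right) = \left(-2\right) \left(- \frac{114589}{21300}\right) = \frac{114589}{10650} \approx 10.76$)
$c = 27$ ($c = \frac{1}{3} \cdot 81 = 27$)
$u c = \frac{114589}{10650} \cdot 27 = \frac{1031301}{3550}$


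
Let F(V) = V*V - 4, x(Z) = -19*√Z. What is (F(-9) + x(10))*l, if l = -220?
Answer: -16940 + 4180*√10 ≈ -3721.7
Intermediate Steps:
F(V) = -4 + V² (F(V) = V² - 4 = -4 + V²)
(F(-9) + x(10))*l = ((-4 + (-9)²) - 19*√10)*(-220) = ((-4 + 81) - 19*√10)*(-220) = (77 - 19*√10)*(-220) = -16940 + 4180*√10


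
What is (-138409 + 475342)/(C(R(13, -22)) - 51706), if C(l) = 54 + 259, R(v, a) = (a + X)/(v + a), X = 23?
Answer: -112311/17131 ≈ -6.5560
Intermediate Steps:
R(v, a) = (23 + a)/(a + v) (R(v, a) = (a + 23)/(v + a) = (23 + a)/(a + v))
C(l) = 313
(-138409 + 475342)/(C(R(13, -22)) - 51706) = (-138409 + 475342)/(313 - 51706) = 336933/(-51393) = 336933*(-1/51393) = -112311/17131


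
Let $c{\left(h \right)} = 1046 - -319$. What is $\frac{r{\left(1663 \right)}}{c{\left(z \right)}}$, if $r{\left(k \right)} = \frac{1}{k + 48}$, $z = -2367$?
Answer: $\frac{1}{2335515} \approx 4.2817 \cdot 10^{-7}$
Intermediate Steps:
$c{\left(h \right)} = 1365$ ($c{\left(h \right)} = 1046 + 319 = 1365$)
$r{\left(k \right)} = \frac{1}{48 + k}$
$\frac{r{\left(1663 \right)}}{c{\left(z \right)}} = \frac{1}{\left(48 + 1663\right) 1365} = \frac{1}{1711} \cdot \frac{1}{1365} = \frac{1}{2335515}$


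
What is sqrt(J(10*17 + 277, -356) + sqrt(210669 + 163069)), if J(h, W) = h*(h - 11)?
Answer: sqrt(194892 + sqrt(373738)) ≈ 442.16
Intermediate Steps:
J(h, W) = h*(-11 + h)
sqrt(J(10*17 + 277, -356) + sqrt(210669 + 163069)) = sqrt((10*17 + 277)*(-11 + (10*17 + 277)) + sqrt(210669 + 163069)) = sqrt((170 + 277)*(-11 + (170 + 277)) + sqrt(373738)) = sqrt(447*(-11 + 447) + sqrt(373738)) = sqrt(447*436 + sqrt(373738)) = sqrt(194892 + sqrt(373738))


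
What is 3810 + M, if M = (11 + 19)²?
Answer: 4710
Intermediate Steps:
M = 900 (M = 30² = 900)
3810 + M = 3810 + 900 = 4710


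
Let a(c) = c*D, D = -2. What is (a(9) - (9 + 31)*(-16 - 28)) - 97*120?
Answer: -9898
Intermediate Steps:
a(c) = -2*c (a(c) = c*(-2) = -2*c)
(a(9) - (9 + 31)*(-16 - 28)) - 97*120 = (-2*9 - (9 + 31)*(-16 - 28)) - 97*120 = (-18 - 40*(-44)) - 11640 = (-18 - 1*(-1760)) - 11640 = (-18 + 1760) - 11640 = 1742 - 11640 = -9898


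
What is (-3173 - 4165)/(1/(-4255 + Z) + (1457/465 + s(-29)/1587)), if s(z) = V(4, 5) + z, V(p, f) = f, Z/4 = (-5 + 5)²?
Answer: -1077200055/457711 ≈ -2353.4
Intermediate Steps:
Z = 0 (Z = 4*(-5 + 5)² = 4*0² = 4*0 = 0)
s(z) = 5 + z
(-3173 - 4165)/(1/(-4255 + Z) + (1457/465 + s(-29)/1587)) = (-3173 - 4165)/(1/(-4255 + 0) + (1457/465 + (5 - 29)/1587)) = -7338/(1/(-4255) + (1457*(1/465) - 24*1/1587)) = -7338/(-1/4255 + (47/15 - 8/529)) = -7338/(-1/4255 + 24743/7935) = -7338/915422/293595 = -7338*293595/915422 = -1077200055/457711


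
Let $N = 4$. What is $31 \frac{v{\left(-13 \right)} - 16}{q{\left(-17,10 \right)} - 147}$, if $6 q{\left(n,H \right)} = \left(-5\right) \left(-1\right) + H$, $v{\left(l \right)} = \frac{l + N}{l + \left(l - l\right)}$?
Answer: $\frac{12338}{3757} \approx 3.284$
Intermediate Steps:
$v{\left(l \right)} = \frac{4 + l}{l}$ ($v{\left(l \right)} = \frac{l + 4}{l + \left(l - l\right)} = \frac{4 + l}{l + 0} = \frac{4 + l}{l}$)
$q{\left(n,H \right)} = \frac{5}{6} + \frac{H}{6}$ ($q{\left(n,H \right)} = \frac{\left(-5\right) \left(-1\right) + H}{6} = \frac{5 + H}{6} = \frac{5}{6} + \frac{H}{6}$)
$31 \frac{v{\left(-13 \right)} - 16}{q{\left(-17,10 \right)} - 147} = 31 \frac{\frac{4 - 13}{-13} - 16}{\left(\frac{5}{6} + \frac{1}{6} \cdot 10\right) - 147} = 31 \frac{\left(- \frac{1}{13}\right) \left(-9\right) - 16}{\left(\frac{5}{6} + \frac{5}{3}\right) - 147} = 31 \frac{\frac{9}{13} - 16}{\frac{5}{2} - 147} = 31 \left(- \frac{199}{13 \left(- \frac{289}{2}\right)}\right) = 31 \left(\left(- \frac{199}{13}\right) \left(- \frac{2}{289}\right)\right) = 31 \cdot \frac{398}{3757} = \frac{12338}{3757}$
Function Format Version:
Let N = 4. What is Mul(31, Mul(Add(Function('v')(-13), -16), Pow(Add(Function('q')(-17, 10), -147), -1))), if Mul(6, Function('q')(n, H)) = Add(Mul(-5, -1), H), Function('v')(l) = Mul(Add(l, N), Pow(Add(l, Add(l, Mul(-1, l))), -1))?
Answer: Rational(12338, 3757) ≈ 3.2840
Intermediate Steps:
Function('v')(l) = Mul(Pow(l, -1), Add(4, l)) (Function('v')(l) = Mul(Add(l, 4), Pow(Add(l, Add(l, Mul(-1, l))), -1)) = Mul(Add(4, l), Pow(Add(l, 0), -1)) = Mul(Add(4, l), Pow(l, -1)) = Mul(Pow(l, -1), Add(4, l)))
Function('q')(n, H) = Add(Rational(5, 6), Mul(Rational(1, 6), H)) (Function('q')(n, H) = Mul(Rational(1, 6), Add(Mul(-5, -1), H)) = Mul(Rational(1, 6), Add(5, H)) = Add(Rational(5, 6), Mul(Rational(1, 6), H)))
Mul(31, Mul(Add(Function('v')(-13), -16), Pow(Add(Function('q')(-17, 10), -147), -1))) = Mul(31, Mul(Add(Mul(Pow(-13, -1), Add(4, -13)), -16), Pow(Add(Add(Rational(5, 6), Mul(Rational(1, 6), 10)), -147), -1))) = Mul(31, Mul(Add(Mul(Rational(-1, 13), -9), -16), Pow(Add(Add(Rational(5, 6), Rational(5, 3)), -147), -1))) = Mul(31, Mul(Add(Rational(9, 13), -16), Pow(Add(Rational(5, 2), -147), -1))) = Mul(31, Mul(Rational(-199, 13), Pow(Rational(-289, 2), -1))) = Mul(31, Mul(Rational(-199, 13), Rational(-2, 289))) = Mul(31, Rational(398, 3757)) = Rational(12338, 3757)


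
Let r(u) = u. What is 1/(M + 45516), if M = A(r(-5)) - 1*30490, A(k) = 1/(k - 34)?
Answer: 39/586013 ≈ 6.6551e-5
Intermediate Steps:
A(k) = 1/(-34 + k)
M = -1189111/39 (M = 1/(-34 - 5) - 1*30490 = 1/(-39) - 30490 = -1/39 - 30490 = -1189111/39 ≈ -30490.)
1/(M + 45516) = 1/(-1189111/39 + 45516) = 1/(586013/39) = 39/586013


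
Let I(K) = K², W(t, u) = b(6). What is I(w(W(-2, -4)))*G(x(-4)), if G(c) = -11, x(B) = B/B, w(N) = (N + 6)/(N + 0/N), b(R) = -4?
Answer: -11/4 ≈ -2.7500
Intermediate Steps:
W(t, u) = -4
w(N) = (6 + N)/N (w(N) = (6 + N)/(N + 0) = (6 + N)/N)
x(B) = 1
I(w(W(-2, -4)))*G(x(-4)) = ((6 - 4)/(-4))²*(-11) = (-¼*2)²*(-11) = (-½)²*(-11) = (¼)*(-11) = -11/4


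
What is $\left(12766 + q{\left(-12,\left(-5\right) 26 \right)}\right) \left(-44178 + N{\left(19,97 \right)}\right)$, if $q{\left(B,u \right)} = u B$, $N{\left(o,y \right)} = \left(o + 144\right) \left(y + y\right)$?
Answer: $-179877256$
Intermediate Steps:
$N{\left(o,y \right)} = 2 y \left(144 + o\right)$ ($N{\left(o,y \right)} = \left(144 + o\right) 2 y = 2 y \left(144 + o\right)$)
$q{\left(B,u \right)} = B u$
$\left(12766 + q{\left(-12,\left(-5\right) 26 \right)}\right) \left(-44178 + N{\left(19,97 \right)}\right) = \left(12766 - 12 \left(\left(-5\right) 26\right)\right) \left(-44178 + 2 \cdot 97 \left(144 + 19\right)\right) = \left(12766 - -1560\right) \left(-44178 + 2 \cdot 97 \cdot 163\right) = \left(12766 + 1560\right) \left(-44178 + 31622\right) = 14326 \left(-12556\right) = -179877256$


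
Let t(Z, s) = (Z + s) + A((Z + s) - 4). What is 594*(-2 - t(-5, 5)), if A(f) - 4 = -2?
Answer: -2376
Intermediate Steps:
A(f) = 2 (A(f) = 4 - 2 = 2)
t(Z, s) = 2 + Z + s (t(Z, s) = (Z + s) + 2 = 2 + Z + s)
594*(-2 - t(-5, 5)) = 594*(-2 - (2 - 5 + 5)) = 594*(-2 - 1*2) = 594*(-2 - 2) = 594*(-4) = -2376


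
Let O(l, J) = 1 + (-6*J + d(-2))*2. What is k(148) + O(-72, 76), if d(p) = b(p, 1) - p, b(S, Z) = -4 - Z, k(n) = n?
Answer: -769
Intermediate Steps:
d(p) = -5 - p (d(p) = (-4 - 1*1) - p = (-4 - 1) - p = -5 - p)
O(l, J) = -5 - 12*J (O(l, J) = 1 + (-6*J + (-5 - 1*(-2)))*2 = 1 + (-6*J + (-5 + 2))*2 = 1 + (-6*J - 3)*2 = 1 + (-3 - 6*J)*2 = 1 + (-6 - 12*J) = -5 - 12*J)
k(148) + O(-72, 76) = 148 + (-5 - 12*76) = 148 + (-5 - 912) = 148 - 917 = -769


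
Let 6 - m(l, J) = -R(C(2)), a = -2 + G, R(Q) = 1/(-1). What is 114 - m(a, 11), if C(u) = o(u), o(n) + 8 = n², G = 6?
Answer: 109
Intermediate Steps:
o(n) = -8 + n²
C(u) = -8 + u²
R(Q) = -1
a = 4 (a = -2 + 6 = 4)
m(l, J) = 5 (m(l, J) = 6 - (-1)*(-1) = 6 - 1*1 = 6 - 1 = 5)
114 - m(a, 11) = 114 - 1*5 = 114 - 5 = 109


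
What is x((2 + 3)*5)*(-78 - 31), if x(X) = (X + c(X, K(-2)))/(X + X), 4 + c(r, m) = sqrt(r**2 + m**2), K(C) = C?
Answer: -2289/50 - 109*sqrt(629)/50 ≈ -100.45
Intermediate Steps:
c(r, m) = -4 + sqrt(m**2 + r**2) (c(r, m) = -4 + sqrt(r**2 + m**2) = -4 + sqrt(m**2 + r**2))
x(X) = (-4 + X + sqrt(4 + X**2))/(2*X) (x(X) = (X + (-4 + sqrt((-2)**2 + X**2)))/(X + X) = (X + (-4 + sqrt(4 + X**2)))/((2*X)) = (-4 + X + sqrt(4 + X**2))*(1/(2*X)) = (-4 + X + sqrt(4 + X**2))/(2*X))
x((2 + 3)*5)*(-78 - 31) = ((-4 + (2 + 3)*5 + sqrt(4 + ((2 + 3)*5)**2))/(2*(((2 + 3)*5))))*(-78 - 31) = ((-4 + 5*5 + sqrt(4 + (5*5)**2))/(2*((5*5))))*(-109) = ((1/2)*(-4 + 25 + sqrt(4 + 25**2))/25)*(-109) = ((1/2)*(1/25)*(-4 + 25 + sqrt(4 + 625)))*(-109) = ((1/2)*(1/25)*(-4 + 25 + sqrt(629)))*(-109) = ((1/2)*(1/25)*(21 + sqrt(629)))*(-109) = (21/50 + sqrt(629)/50)*(-109) = -2289/50 - 109*sqrt(629)/50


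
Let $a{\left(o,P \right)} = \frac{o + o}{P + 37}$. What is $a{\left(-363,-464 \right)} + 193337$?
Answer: $\frac{82555625}{427} \approx 1.9334 \cdot 10^{5}$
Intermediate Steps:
$a{\left(o,P \right)} = \frac{2 o}{37 + P}$
$a{\left(-363,-464 \right)} + 193337 = 2 \left(-363\right) \frac{1}{37 - 464} + 193337 = 2 \left(-363\right) \frac{1}{-427} + 193337 = 2 \left(-363\right) \left(- \frac{1}{427}\right) + 193337 = \frac{726}{427} + 193337 = \frac{82555625}{427}$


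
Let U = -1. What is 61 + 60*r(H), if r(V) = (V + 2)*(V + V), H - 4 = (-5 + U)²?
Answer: 201661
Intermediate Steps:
H = 40 (H = 4 + (-5 - 1)² = 4 + (-6)² = 4 + 36 = 40)
r(V) = 2*V*(2 + V) (r(V) = (2 + V)*(2*V) = 2*V*(2 + V))
61 + 60*r(H) = 61 + 60*(2*40*(2 + 40)) = 61 + 60*(2*40*42) = 61 + 60*3360 = 61 + 201600 = 201661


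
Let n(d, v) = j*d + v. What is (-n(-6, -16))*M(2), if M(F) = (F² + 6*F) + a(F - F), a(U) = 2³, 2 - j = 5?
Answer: -48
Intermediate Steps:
j = -3 (j = 2 - 1*5 = 2 - 5 = -3)
a(U) = 8
n(d, v) = v - 3*d (n(d, v) = -3*d + v = v - 3*d)
M(F) = 8 + F² + 6*F (M(F) = (F² + 6*F) + 8 = 8 + F² + 6*F)
(-n(-6, -16))*M(2) = (-(-16 - 3*(-6)))*(8 + 2² + 6*2) = (-(-16 + 18))*(8 + 4 + 12) = -1*2*24 = -2*24 = -48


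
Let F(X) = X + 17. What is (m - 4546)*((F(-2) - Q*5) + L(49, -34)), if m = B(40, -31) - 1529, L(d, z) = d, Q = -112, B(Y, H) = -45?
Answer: -3818880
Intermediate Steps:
F(X) = 17 + X
m = -1574 (m = -45 - 1529 = -1574)
(m - 4546)*((F(-2) - Q*5) + L(49, -34)) = (-1574 - 4546)*(((17 - 2) - (-112)*5) + 49) = -6120*((15 - 1*(-560)) + 49) = -6120*((15 + 560) + 49) = -6120*(575 + 49) = -6120*624 = -3818880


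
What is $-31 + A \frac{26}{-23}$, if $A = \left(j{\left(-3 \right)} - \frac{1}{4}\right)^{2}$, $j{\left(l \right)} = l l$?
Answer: $- \frac{21629}{184} \approx -117.55$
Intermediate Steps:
$j{\left(l \right)} = l^{2}$
$A = \frac{1225}{16}$ ($A = \left(\left(-3\right)^{2} - \frac{1}{4}\right)^{2} = \left(9 - \frac{1}{4}\right)^{2} = \left(\frac{35}{4}\right)^{2} = \frac{1225}{16} \approx 76.563$)
$-31 + A \frac{26}{-23} = -31 + \frac{1225 \frac{26}{-23}}{16} = -31 + \frac{1225 \cdot 26 \left(- \frac{1}{23}\right)}{16} = -31 + \frac{1225}{16} \left(- \frac{26}{23}\right) = -31 - \frac{15925}{184} = - \frac{21629}{184}$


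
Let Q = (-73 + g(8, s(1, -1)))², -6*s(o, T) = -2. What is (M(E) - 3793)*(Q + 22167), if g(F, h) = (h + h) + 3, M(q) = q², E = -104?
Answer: 568317547/3 ≈ 1.8944e+8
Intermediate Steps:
s(o, T) = ⅓ (s(o, T) = -⅙*(-2) = ⅓)
g(F, h) = 3 + 2*h (g(F, h) = 2*h + 3 = 3 + 2*h)
Q = 43264/9 (Q = (-73 + (3 + 2*(⅓)))² = (-73 + (3 + ⅔))² = (-73 + 11/3)² = (-208/3)² = 43264/9 ≈ 4807.1)
(M(E) - 3793)*(Q + 22167) = ((-104)² - 3793)*(43264/9 + 22167) = (10816 - 3793)*(242767/9) = 7023*(242767/9) = 568317547/3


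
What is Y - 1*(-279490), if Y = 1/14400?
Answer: 4024656001/14400 ≈ 2.7949e+5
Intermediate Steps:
Y = 1/14400 ≈ 6.9444e-5
Y - 1*(-279490) = 1/14400 - 1*(-279490) = 1/14400 + 279490 = 4024656001/14400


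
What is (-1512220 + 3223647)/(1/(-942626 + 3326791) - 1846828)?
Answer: -4080324353455/4403142678619 ≈ -0.92668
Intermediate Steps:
(-1512220 + 3223647)/(1/(-942626 + 3326791) - 1846828) = 1711427/(1/2384165 - 1846828) = 1711427/(-4403142678619/2384165) = 1711427*(-2384165/4403142678619) = -4080324353455/4403142678619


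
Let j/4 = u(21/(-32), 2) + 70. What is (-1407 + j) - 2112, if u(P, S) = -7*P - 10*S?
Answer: -26405/8 ≈ -3300.6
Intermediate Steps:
u(P, S) = -10*S - 7*P
j = 1747/8 (j = 4*((-10*2 - 147/(-32)) + 70) = 4*((-20 - 147*(-1)/32) + 70) = 4*((-20 - 7*(-21/32)) + 70) = 4*((-20 + 147/32) + 70) = 4*(-493/32 + 70) = 4*(1747/32) = 1747/8 ≈ 218.38)
(-1407 + j) - 2112 = (-1407 + 1747/8) - 2112 = -9509/8 - 2112 = -26405/8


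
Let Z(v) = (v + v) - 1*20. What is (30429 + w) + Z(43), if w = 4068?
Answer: 34563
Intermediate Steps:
Z(v) = -20 + 2*v (Z(v) = 2*v - 20 = -20 + 2*v)
(30429 + w) + Z(43) = (30429 + 4068) + (-20 + 2*43) = 34497 + (-20 + 86) = 34497 + 66 = 34563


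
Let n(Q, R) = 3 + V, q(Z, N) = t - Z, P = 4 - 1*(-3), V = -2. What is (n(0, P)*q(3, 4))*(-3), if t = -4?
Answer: 21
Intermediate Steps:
P = 7 (P = 4 + 3 = 7)
q(Z, N) = -4 - Z
n(Q, R) = 1 (n(Q, R) = 3 - 2 = 1)
(n(0, P)*q(3, 4))*(-3) = (1*(-4 - 1*3))*(-3) = (1*(-4 - 3))*(-3) = (1*(-7))*(-3) = -7*(-3) = 21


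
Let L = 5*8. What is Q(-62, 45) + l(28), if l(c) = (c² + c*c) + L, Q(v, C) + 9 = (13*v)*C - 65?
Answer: -34736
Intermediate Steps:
L = 40
Q(v, C) = -74 + 13*C*v (Q(v, C) = -9 + ((13*v)*C - 65) = -9 + (13*C*v - 65) = -9 + (-65 + 13*C*v) = -74 + 13*C*v)
l(c) = 40 + 2*c² (l(c) = (c² + c*c) + 40 = (c² + c²) + 40 = 2*c² + 40 = 40 + 2*c²)
Q(-62, 45) + l(28) = (-74 + 13*45*(-62)) + (40 + 2*28²) = (-74 - 36270) + (40 + 2*784) = -36344 + (40 + 1568) = -36344 + 1608 = -34736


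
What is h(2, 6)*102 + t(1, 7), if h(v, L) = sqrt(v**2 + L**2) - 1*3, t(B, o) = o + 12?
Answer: -287 + 204*sqrt(10) ≈ 358.10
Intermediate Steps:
t(B, o) = 12 + o
h(v, L) = -3 + sqrt(L**2 + v**2) (h(v, L) = sqrt(L**2 + v**2) - 3 = -3 + sqrt(L**2 + v**2))
h(2, 6)*102 + t(1, 7) = (-3 + sqrt(6**2 + 2**2))*102 + (12 + 7) = (-3 + sqrt(36 + 4))*102 + 19 = (-3 + sqrt(40))*102 + 19 = (-3 + 2*sqrt(10))*102 + 19 = (-306 + 204*sqrt(10)) + 19 = -287 + 204*sqrt(10)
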